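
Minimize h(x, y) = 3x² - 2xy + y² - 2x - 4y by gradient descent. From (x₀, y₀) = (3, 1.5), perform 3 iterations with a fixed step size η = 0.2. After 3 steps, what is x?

1.184

∇h = (6x - 2y - 2, -2x + 2y - 4)
Step 1: at (3, 1.5), ∇h = (13, -7) → (3, 1.5) − 0.2·(13, -7) = (0.4, 2.9)
Step 2: at (0.4, 2.9), ∇h = (-5.4, 1) → (0.4, 2.9) − 0.2·(-5.4, 1) = (1.48, 2.7)
Step 3: at (1.48, 2.7), ∇h = (1.48, -1.56) → (1.48, 2.7) − 0.2·(1.48, -1.56) = (1.184, 3.012)
x = 1.184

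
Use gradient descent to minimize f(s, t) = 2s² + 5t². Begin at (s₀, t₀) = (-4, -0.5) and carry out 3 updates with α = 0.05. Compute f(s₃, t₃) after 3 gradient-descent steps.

8.40813925

∇f = (4s, 10t)
Step 1: at (-4, -0.5), ∇f = (-16, -5) → (-4, -0.5) − 0.05·(-16, -5) = (-3.2, -0.25)
Step 2: at (-3.2, -0.25), ∇f = (-12.8, -2.5) → (-3.2, -0.25) − 0.05·(-12.8, -2.5) = (-2.56, -0.125)
Step 3: at (-2.56, -0.125), ∇f = (-10.24, -1.25) → (-2.56, -0.125) − 0.05·(-10.24, -1.25) = (-2.048, -0.0625)
f(-2.048, -0.0625) = 8.40813925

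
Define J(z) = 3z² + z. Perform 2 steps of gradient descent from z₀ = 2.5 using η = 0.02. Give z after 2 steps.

1.8984

J′(z) = 6z + 1
Step 1: J′(2.5) = 16; z₁ = 2.5 − 0.02·16 = 2.18
Step 2: J′(2.18) = 14.08; z₂ = 2.18 − 0.02·14.08 = 1.8984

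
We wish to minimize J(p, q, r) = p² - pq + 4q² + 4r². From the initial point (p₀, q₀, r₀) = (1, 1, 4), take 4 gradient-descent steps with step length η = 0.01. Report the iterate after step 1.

(0.99, 0.93, 3.68)

∇J = (2p - q, -p + 8q, 8r)
(p₁, q₁, r₁) = (1, 1, 4) − 0.01·(1, 7, 32) = (0.99, 0.93, 3.68)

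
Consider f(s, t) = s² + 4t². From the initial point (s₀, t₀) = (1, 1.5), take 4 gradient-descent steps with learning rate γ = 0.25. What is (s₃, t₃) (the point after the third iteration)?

(0.125, -1.5)

∇f = (2s, 8t)
(s₁, t₁) = (1, 1.5) − 0.25·(2, 12) = (0.5, -1.5)
(s₂, t₂) = (0.5, -1.5) − 0.25·(1, -12) = (0.25, 1.5)
(s₃, t₃) = (0.25, 1.5) − 0.25·(0.5, 12) = (0.125, -1.5)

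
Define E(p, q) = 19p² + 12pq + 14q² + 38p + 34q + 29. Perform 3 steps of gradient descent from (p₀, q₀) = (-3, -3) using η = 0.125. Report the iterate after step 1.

∇E = (38p + 12q + 38, 12p + 28q + 34)
Step 1: at (-3, -3), ∇E = (-112, -86) → (-3, -3) − 0.125·(-112, -86) = (11, 7.75)

(11, 7.75)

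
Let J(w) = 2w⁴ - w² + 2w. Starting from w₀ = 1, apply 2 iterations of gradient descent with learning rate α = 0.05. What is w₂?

0.4736

J′(w) = 8w³ - 2w + 2
Step 1: J′(1) = 8; w₁ = 1 − 0.05·8 = 0.6
Step 2: J′(0.6) = 2.528; w₂ = 0.6 − 0.05·2.528 = 0.4736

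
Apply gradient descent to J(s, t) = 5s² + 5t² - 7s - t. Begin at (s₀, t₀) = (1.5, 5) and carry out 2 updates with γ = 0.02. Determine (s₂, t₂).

(1.212, 3.236)

∇J = (10s - 7, 10t - 1)
(s₁, t₁) = (1.5, 5) − 0.02·(8, 49) = (1.34, 4.02)
(s₂, t₂) = (1.34, 4.02) − 0.02·(6.4, 39.2) = (1.212, 3.236)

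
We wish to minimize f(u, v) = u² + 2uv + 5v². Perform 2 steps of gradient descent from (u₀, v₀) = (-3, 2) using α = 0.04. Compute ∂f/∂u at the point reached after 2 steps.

∇f = (2u + 2v, 2u + 10v)
Step 1: at (-3, 2), ∇f = (-2, 14) → (-3, 2) − 0.04·(-2, 14) = (-2.92, 1.44)
Step 2: at (-2.92, 1.44), ∇f = (-2.96, 8.56) → (-2.92, 1.44) − 0.04·(-2.96, 8.56) = (-2.8016, 1.0976)
∂f/∂u at (-2.8016, 1.0976) = -3.408

-3.408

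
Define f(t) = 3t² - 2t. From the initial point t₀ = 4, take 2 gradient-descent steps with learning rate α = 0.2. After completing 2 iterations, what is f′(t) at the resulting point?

f′(t) = 6t - 2
Step 1: f′(4) = 22; t₁ = 4 − 0.2·22 = -0.4
Step 2: f′(-0.4) = -4.4; t₂ = -0.4 − 0.2·(-4.4) = 0.48
f′(t) at (0.48) = 0.88

0.88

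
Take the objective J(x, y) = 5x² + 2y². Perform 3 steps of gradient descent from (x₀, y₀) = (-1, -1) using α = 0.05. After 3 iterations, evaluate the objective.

∇J = (10x, 4y)
(x₁, y₁) = (-1, -1) − 0.05·(-10, -4) = (-0.5, -0.8)
(x₂, y₂) = (-0.5, -0.8) − 0.05·(-5, -3.2) = (-0.25, -0.64)
(x₃, y₃) = (-0.25, -0.64) − 0.05·(-2.5, -2.56) = (-0.125, -0.512)
J(-0.125, -0.512) = 0.602413

0.602413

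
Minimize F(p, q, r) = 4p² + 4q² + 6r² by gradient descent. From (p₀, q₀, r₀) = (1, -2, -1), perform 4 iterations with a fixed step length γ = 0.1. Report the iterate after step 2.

(0.04, -0.08, -0.04)

∇F = (8p, 8q, 12r)
(p₁, q₁, r₁) = (1, -2, -1) − 0.1·(8, -16, -12) = (0.2, -0.4, 0.2)
(p₂, q₂, r₂) = (0.2, -0.4, 0.2) − 0.1·(1.6, -3.2, 2.4) = (0.04, -0.08, -0.04)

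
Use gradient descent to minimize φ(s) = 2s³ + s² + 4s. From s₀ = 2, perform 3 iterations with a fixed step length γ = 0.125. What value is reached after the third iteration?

φ′(s) = 6s² + 2s + 4
s₁ = 2 − 0.125·32 = -2
s₂ = -2 − 0.125·24 = -5
s₃ = -5 − 0.125·144 = -23

-23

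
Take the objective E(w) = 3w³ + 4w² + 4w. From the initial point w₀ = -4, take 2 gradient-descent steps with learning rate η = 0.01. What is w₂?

-7.183504

E′(w) = 9w² + 8w + 4
w₁ = -4 − 0.01·116 = -5.16
w₂ = -5.16 − 0.01·202.3504 = -7.183504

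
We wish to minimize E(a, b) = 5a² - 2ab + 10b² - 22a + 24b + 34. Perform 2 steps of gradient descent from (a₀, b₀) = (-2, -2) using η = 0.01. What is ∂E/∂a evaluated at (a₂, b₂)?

∇E = (10a - 2b - 22, -2a + 20b + 24)
Step 1: at (-2, -2), ∇E = (-38, -12) → (-2, -2) − 0.01·(-38, -12) = (-1.62, -1.88)
Step 2: at (-1.62, -1.88), ∇E = (-34.44, -10.36) → (-1.62, -1.88) − 0.01·(-34.44, -10.36) = (-1.2756, -1.7764)
∂E/∂a at (-1.2756, -1.7764) = -31.2032

-31.2032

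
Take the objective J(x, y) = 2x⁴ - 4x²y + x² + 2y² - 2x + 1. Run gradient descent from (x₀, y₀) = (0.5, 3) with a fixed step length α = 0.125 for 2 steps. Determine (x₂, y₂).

∇J = (8x³ - 8xy + 2x - 2, -4x² + 4y)
Step 1: at (0.5, 3), ∇J = (-12, 11) → (0.5, 3) − 0.125·(-12, 11) = (2, 1.625)
Step 2: at (2, 1.625), ∇J = (40, -9.5) → (2, 1.625) − 0.125·(40, -9.5) = (-3, 2.8125)

(-3, 2.8125)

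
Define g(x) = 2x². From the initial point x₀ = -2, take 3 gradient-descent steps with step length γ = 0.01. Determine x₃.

-1.769472

g′(x) = 4x
x₁ = -2 − 0.01·(-8) = -1.92
x₂ = -1.92 − 0.01·(-7.68) = -1.8432
x₃ = -1.8432 − 0.01·(-7.3728) = -1.769472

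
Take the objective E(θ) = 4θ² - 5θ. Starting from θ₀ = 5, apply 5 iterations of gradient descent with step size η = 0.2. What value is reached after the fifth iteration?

0.2848

E′(θ) = 8θ - 5
θ₁ = 5 − 0.2·35 = -2
θ₂ = -2 − 0.2·(-21) = 2.2
θ₃ = 2.2 − 0.2·12.6 = -0.32
θ₄ = -0.32 − 0.2·(-7.56) = 1.192
θ₅ = 1.192 − 0.2·4.536 = 0.2848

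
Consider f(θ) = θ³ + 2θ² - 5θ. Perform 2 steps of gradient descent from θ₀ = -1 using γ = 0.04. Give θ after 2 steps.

-0.507712

f′(θ) = 3θ² + 4θ - 5
θ₁ = -1 − 0.04·(-6) = -0.76
θ₂ = -0.76 − 0.04·(-6.3072) = -0.507712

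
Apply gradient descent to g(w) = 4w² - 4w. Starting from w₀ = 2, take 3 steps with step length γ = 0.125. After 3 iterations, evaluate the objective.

-1

g′(w) = 8w - 4
Step 1: g′(2) = 12; w₁ = 2 − 0.125·12 = 0.5
Step 2: g′(0.5) = 0; w₂ = 0.5 − 0.125·0 = 0.5
Step 3: g′(0.5) = 0; w₃ = 0.5 − 0.125·0 = 0.5
g(0.5) = -1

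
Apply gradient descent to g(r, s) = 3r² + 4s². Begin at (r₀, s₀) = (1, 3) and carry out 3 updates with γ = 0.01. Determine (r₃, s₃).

(0.830584, 2.336064)

∇g = (6r, 8s)
(r₁, s₁) = (1, 3) − 0.01·(6, 24) = (0.94, 2.76)
(r₂, s₂) = (0.94, 2.76) − 0.01·(5.64, 22.08) = (0.8836, 2.5392)
(r₃, s₃) = (0.8836, 2.5392) − 0.01·(5.3016, 20.3136) = (0.830584, 2.336064)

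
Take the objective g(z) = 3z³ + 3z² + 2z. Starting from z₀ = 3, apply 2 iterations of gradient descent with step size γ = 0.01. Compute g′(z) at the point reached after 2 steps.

31.058606700329

g′(z) = 9z² + 6z + 2
Step 1: g′(3) = 101; z₁ = 3 − 0.01·101 = 1.99
Step 2: g′(1.99) = 49.5809; z₂ = 1.99 − 0.01·49.5809 = 1.494191
g′(z) at (1.494191) = 31.058606700329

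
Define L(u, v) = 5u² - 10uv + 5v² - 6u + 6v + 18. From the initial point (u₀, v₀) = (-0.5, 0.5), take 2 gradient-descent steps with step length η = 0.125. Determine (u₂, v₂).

∇L = (10u - 10v - 6, -10u + 10v + 6)
(u₁, v₁) = (-0.5, 0.5) − 0.125·(-16, 16) = (1.5, -1.5)
(u₂, v₂) = (1.5, -1.5) − 0.125·(24, -24) = (-1.5, 1.5)

(-1.5, 1.5)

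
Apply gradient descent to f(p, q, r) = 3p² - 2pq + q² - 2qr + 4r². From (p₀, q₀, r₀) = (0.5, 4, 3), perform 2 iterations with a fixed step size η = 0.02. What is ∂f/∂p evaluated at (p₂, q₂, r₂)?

∇f = (6p - 2q, -2p + 2q - 2r, -2q + 8r)
(p₁, q₁, r₁) = (0.5, 4, 3) − 0.02·(-5, 1, 16) = (0.6, 3.98, 2.68)
(p₂, q₂, r₂) = (0.6, 3.98, 2.68) − 0.02·(-4.36, 1.4, 13.48) = (0.6872, 3.952, 2.4104)
∂f/∂p at (0.6872, 3.952, 2.4104) = -3.7808

-3.7808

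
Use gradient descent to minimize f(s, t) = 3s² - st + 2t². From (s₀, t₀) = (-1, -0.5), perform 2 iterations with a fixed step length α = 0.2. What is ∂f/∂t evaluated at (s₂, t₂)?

-0.08

∇f = (6s - t, -s + 4t)
(s₁, t₁) = (-1, -0.5) − 0.2·(-5.5, -1) = (0.1, -0.3)
(s₂, t₂) = (0.1, -0.3) − 0.2·(0.9, -1.3) = (-0.08, -0.04)
∂f/∂t at (-0.08, -0.04) = -0.08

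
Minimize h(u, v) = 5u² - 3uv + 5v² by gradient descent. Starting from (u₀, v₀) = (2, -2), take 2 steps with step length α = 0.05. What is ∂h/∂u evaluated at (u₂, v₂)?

∇h = (10u - 3v, -3u + 10v)
Step 1: at (2, -2), ∇h = (26, -26) → (2, -2) − 0.05·(26, -26) = (0.7, -0.7)
Step 2: at (0.7, -0.7), ∇h = (9.1, -9.1) → (0.7, -0.7) − 0.05·(9.1, -9.1) = (0.245, -0.245)
∂h/∂u at (0.245, -0.245) = 3.185

3.185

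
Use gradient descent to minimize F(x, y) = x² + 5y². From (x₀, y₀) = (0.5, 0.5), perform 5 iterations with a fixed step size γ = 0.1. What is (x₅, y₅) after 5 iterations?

(0.16384, 0)

∇F = (2x, 10y)
(x₁, y₁) = (0.5, 0.5) − 0.1·(1, 5) = (0.4, 0)
(x₂, y₂) = (0.4, 0) − 0.1·(0.8, 0) = (0.32, 0)
(x₃, y₃) = (0.32, 0) − 0.1·(0.64, 0) = (0.256, 0)
(x₄, y₄) = (0.256, 0) − 0.1·(0.512, 0) = (0.2048, 0)
(x₅, y₅) = (0.2048, 0) − 0.1·(0.4096, 0) = (0.16384, 0)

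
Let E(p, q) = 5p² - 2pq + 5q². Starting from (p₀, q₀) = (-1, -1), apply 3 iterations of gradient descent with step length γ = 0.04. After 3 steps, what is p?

∇E = (10p - 2q, -2p + 10q)
(p₁, q₁) = (-1, -1) − 0.04·(-8, -8) = (-0.68, -0.68)
(p₂, q₂) = (-0.68, -0.68) − 0.04·(-5.44, -5.44) = (-0.4624, -0.4624)
(p₃, q₃) = (-0.4624, -0.4624) − 0.04·(-3.6992, -3.6992) = (-0.314432, -0.314432)
p = -0.314432

-0.314432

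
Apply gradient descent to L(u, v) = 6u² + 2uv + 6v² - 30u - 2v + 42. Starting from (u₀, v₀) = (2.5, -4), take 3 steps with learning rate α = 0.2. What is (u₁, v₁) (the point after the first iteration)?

(4.1, 5)

∇L = (12u + 2v - 30, 2u + 12v - 2)
(u₁, v₁) = (2.5, -4) − 0.2·(-8, -45) = (4.1, 5)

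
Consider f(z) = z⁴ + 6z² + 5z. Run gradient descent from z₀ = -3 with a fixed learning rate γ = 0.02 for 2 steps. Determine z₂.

-0.26634816

f′(z) = 4z³ + 12z + 5
z₁ = -3 − 0.02·(-139) = -0.22
z₂ = -0.22 − 0.02·2.317408 = -0.26634816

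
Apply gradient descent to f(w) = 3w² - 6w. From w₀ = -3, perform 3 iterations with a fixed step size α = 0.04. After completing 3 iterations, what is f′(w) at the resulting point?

-10.535424

f′(w) = 6w - 6
w₁ = -3 − 0.04·(-24) = -2.04
w₂ = -2.04 − 0.04·(-18.24) = -1.3104
w₃ = -1.3104 − 0.04·(-13.8624) = -0.755904
f′(w) at (-0.755904) = -10.535424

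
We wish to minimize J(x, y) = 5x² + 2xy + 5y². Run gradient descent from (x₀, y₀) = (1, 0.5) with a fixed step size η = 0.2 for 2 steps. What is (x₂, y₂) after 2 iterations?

∇J = (10x + 2y, 2x + 10y)
Step 1: at (1, 0.5), ∇J = (11, 7) → (1, 0.5) − 0.2·(11, 7) = (-1.2, -0.9)
Step 2: at (-1.2, -0.9), ∇J = (-13.8, -11.4) → (-1.2, -0.9) − 0.2·(-13.8, -11.4) = (1.56, 1.38)

(1.56, 1.38)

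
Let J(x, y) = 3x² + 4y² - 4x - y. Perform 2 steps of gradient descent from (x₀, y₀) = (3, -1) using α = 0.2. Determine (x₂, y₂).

∇J = (6x - 4, 8y - 1)
(x₁, y₁) = (3, -1) − 0.2·(14, -9) = (0.2, 0.8)
(x₂, y₂) = (0.2, 0.8) − 0.2·(-2.8, 5.4) = (0.76, -0.28)

(0.76, -0.28)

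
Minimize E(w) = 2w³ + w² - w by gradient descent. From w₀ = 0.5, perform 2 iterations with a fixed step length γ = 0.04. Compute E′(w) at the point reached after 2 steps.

0.748701413376

E′(w) = 6w² + 2w - 1
Step 1: E′(0.5) = 1.5; w₁ = 0.5 − 0.04·1.5 = 0.44
Step 2: E′(0.44) = 1.0416; w₂ = 0.44 − 0.04·1.0416 = 0.398336
E′(w) at (0.398336) = 0.748701413376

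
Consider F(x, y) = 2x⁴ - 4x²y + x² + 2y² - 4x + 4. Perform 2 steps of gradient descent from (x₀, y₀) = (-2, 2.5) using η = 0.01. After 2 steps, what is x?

∇F = (8x³ - 8xy + 2x - 4, -4x² + 4y)
(x₁, y₁) = (-2, 2.5) − 0.01·(-32, -6) = (-1.68, 2.56)
(x₂, y₂) = (-1.68, 2.56) − 0.01·(-10.886656, -1.0496) = (-1.57113344, 2.570496)
x = -1.57113344

-1.57113344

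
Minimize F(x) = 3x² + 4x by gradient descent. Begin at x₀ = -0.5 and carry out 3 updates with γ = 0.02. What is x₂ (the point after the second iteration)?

F′(x) = 6x + 4
x₁ = -0.5 − 0.02·1 = -0.52
x₂ = -0.52 − 0.02·0.88 = -0.5376

-0.5376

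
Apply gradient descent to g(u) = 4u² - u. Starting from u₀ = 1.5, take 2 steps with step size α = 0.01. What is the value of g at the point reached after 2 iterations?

g′(u) = 8u - 1
Step 1: g′(1.5) = 11; u₁ = 1.5 − 0.01·11 = 1.39
Step 2: g′(1.39) = 10.12; u₂ = 1.39 − 0.01·10.12 = 1.2888
g(1.2888) = 5.35522176

5.35522176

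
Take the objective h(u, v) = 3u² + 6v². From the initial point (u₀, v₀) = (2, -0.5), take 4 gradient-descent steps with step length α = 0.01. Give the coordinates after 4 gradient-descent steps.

∇h = (6u, 12v)
Step 1: at (2, -0.5), ∇h = (12, -6) → (2, -0.5) − 0.01·(12, -6) = (1.88, -0.44)
Step 2: at (1.88, -0.44), ∇h = (11.28, -5.28) → (1.88, -0.44) − 0.01·(11.28, -5.28) = (1.7672, -0.3872)
Step 3: at (1.7672, -0.3872), ∇h = (10.6032, -4.6464) → (1.7672, -0.3872) − 0.01·(10.6032, -4.6464) = (1.661168, -0.340736)
Step 4: at (1.661168, -0.340736), ∇h = (9.967008, -4.088832) → (1.661168, -0.340736) − 0.01·(9.967008, -4.088832) = (1.56149792, -0.29984768)

(1.56149792, -0.29984768)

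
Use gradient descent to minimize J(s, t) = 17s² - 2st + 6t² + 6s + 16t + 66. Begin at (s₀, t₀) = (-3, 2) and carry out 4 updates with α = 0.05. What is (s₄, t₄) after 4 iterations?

(-1.0134, -1.2205)

∇J = (34s - 2t + 6, -2s + 12t + 16)
Step 1: at (-3, 2), ∇J = (-100, 46) → (-3, 2) − 0.05·(-100, 46) = (2, -0.3)
Step 2: at (2, -0.3), ∇J = (74.6, 8.4) → (2, -0.3) − 0.05·(74.6, 8.4) = (-1.73, -0.72)
Step 3: at (-1.73, -0.72), ∇J = (-51.38, 10.82) → (-1.73, -0.72) − 0.05·(-51.38, 10.82) = (0.839, -1.261)
Step 4: at (0.839, -1.261), ∇J = (37.048, -0.81) → (0.839, -1.261) − 0.05·(37.048, -0.81) = (-1.0134, -1.2205)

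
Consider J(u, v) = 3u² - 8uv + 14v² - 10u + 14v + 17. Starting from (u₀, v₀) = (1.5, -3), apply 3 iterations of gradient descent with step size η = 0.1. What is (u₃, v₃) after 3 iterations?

∇J = (6u - 8v - 10, -8u + 28v + 14)
(u₁, v₁) = (1.5, -3) − 0.1·(23, -82) = (-0.8, 5.2)
(u₂, v₂) = (-0.8, 5.2) − 0.1·(-56.4, 166) = (4.84, -11.4)
(u₃, v₃) = (4.84, -11.4) − 0.1·(110.24, -343.92) = (-6.184, 22.992)

(-6.184, 22.992)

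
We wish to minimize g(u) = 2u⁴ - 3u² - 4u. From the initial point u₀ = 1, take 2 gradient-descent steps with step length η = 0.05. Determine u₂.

g′(u) = 8u³ - 6u - 4
Step 1: g′(1) = -2; u₁ = 1 − 0.05·(-2) = 1.1
Step 2: g′(1.1) = 0.048; u₂ = 1.1 − 0.05·0.048 = 1.0976

1.0976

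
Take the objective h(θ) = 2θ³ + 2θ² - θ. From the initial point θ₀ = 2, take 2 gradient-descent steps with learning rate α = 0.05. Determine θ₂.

0.34925

h′(θ) = 6θ² + 4θ - 1
θ₁ = 2 − 0.05·31 = 0.45
θ₂ = 0.45 − 0.05·2.015 = 0.34925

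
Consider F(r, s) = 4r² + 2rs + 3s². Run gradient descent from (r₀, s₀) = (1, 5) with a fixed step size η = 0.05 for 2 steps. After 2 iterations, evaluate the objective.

15.8371

∇F = (8r + 2s, 2r + 6s)
Step 1: at (1, 5), ∇F = (18, 32) → (1, 5) − 0.05·(18, 32) = (0.1, 3.4)
Step 2: at (0.1, 3.4), ∇F = (7.6, 20.6) → (0.1, 3.4) − 0.05·(7.6, 20.6) = (-0.28, 2.37)
F(-0.28, 2.37) = 15.8371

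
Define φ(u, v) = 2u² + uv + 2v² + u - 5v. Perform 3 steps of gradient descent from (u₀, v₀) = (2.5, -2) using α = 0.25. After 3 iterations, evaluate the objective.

-3.792236328125

∇φ = (4u + v + 1, u + 4v - 5)
(u₁, v₁) = (2.5, -2) − 0.25·(9, -10.5) = (0.25, 0.625)
(u₂, v₂) = (0.25, 0.625) − 0.25·(2.625, -2.25) = (-0.40625, 1.1875)
(u₃, v₃) = (-0.40625, 1.1875) − 0.25·(0.5625, -0.65625) = (-0.546875, 1.3515625)
φ(-0.546875, 1.3515625) = -3.792236328125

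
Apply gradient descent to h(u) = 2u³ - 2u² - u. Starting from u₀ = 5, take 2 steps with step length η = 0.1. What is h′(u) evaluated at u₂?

14251.469016

h′(u) = 6u² - 4u - 1
Step 1: h′(5) = 129; u₁ = 5 − 0.1·129 = -7.9
Step 2: h′(-7.9) = 405.06; u₂ = -7.9 − 0.1·405.06 = -48.406
h′(u) at (-48.406) = 14251.469016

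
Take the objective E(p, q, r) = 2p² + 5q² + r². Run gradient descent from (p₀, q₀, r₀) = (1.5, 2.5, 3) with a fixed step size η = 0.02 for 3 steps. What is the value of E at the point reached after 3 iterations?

17.965417613312

∇E = (4p, 10q, 2r)
(p₁, q₁, r₁) = (1.5, 2.5, 3) − 0.02·(6, 25, 6) = (1.38, 2, 2.88)
(p₂, q₂, r₂) = (1.38, 2, 2.88) − 0.02·(5.52, 20, 5.76) = (1.2696, 1.6, 2.7648)
(p₃, q₃, r₃) = (1.2696, 1.6, 2.7648) − 0.02·(5.0784, 16, 5.5296) = (1.168032, 1.28, 2.654208)
E(1.168032, 1.28, 2.654208) = 17.965417613312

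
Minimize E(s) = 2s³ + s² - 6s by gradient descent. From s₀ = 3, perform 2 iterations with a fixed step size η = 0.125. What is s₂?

-12.609375

E′(s) = 6s² + 2s - 6
Step 1: E′(3) = 54; s₁ = 3 − 0.125·54 = -3.75
Step 2: E′(-3.75) = 70.875; s₂ = -3.75 − 0.125·70.875 = -12.609375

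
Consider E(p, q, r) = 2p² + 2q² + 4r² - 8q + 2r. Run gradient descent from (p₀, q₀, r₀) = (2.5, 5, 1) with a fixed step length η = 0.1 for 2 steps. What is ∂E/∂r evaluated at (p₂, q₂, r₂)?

0.4

∇E = (4p, 4q - 8, 8r + 2)
(p₁, q₁, r₁) = (2.5, 5, 1) − 0.1·(10, 12, 10) = (1.5, 3.8, 0)
(p₂, q₂, r₂) = (1.5, 3.8, 0) − 0.1·(6, 7.2, 2) = (0.9, 3.08, -0.2)
∂E/∂r at (0.9, 3.08, -0.2) = 0.4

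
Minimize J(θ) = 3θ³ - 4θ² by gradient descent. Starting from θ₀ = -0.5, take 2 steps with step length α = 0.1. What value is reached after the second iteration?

J′(θ) = 9θ² - 8θ
θ₁ = -0.5 − 0.1·6.25 = -1.125
θ₂ = -1.125 − 0.1·20.390625 = -3.1640625

-3.1640625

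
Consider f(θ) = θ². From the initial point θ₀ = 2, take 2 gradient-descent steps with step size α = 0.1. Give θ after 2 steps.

1.28

f′(θ) = 2θ
Step 1: f′(2) = 4; θ₁ = 2 − 0.1·4 = 1.6
Step 2: f′(1.6) = 3.2; θ₂ = 1.6 − 0.1·3.2 = 1.28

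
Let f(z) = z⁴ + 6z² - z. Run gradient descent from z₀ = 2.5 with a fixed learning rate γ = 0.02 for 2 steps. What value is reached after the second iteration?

f′(z) = 4z³ + 12z - 1
z₁ = 2.5 − 0.02·91.5 = 0.67
z₂ = 0.67 − 0.02·8.243052 = 0.50513896

0.50513896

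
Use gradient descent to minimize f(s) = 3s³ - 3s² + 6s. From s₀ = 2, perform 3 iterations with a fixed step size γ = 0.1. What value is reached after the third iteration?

f′(s) = 9s² - 6s + 6
s₁ = 2 − 0.1·30 = -1
s₂ = -1 − 0.1·21 = -3.1
s₃ = -3.1 − 0.1·111.09 = -14.209

-14.209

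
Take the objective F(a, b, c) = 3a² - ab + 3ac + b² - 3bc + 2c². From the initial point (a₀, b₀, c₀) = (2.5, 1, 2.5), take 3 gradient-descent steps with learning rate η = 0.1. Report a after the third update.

∇F = (6a - b + 3c, -a + 2b - 3c, 3a - 3b + 4c)
Step 1: at (2.5, 1, 2.5), ∇F = (21.5, -8, 14.5) → (2.5, 1, 2.5) − 0.1·(21.5, -8, 14.5) = (0.35, 1.8, 1.05)
Step 2: at (0.35, 1.8, 1.05), ∇F = (3.45, 0.1, -0.15) → (0.35, 1.8, 1.05) − 0.1·(3.45, 0.1, -0.15) = (0.005, 1.79, 1.065)
Step 3: at (0.005, 1.79, 1.065), ∇F = (1.435, 0.38, -1.095) → (0.005, 1.79, 1.065) − 0.1·(1.435, 0.38, -1.095) = (-0.1385, 1.752, 1.1745)
a = -0.1385

-0.1385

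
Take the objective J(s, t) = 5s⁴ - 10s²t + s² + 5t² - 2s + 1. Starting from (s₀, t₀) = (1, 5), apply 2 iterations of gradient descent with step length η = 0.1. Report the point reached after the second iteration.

(-1432.6, 81)

∇J = (20s³ - 20st + 2s - 2, -10s² + 10t)
Step 1: at (1, 5), ∇J = (-80, 40) → (1, 5) − 0.1·(-80, 40) = (9, 1)
Step 2: at (9, 1), ∇J = (14416, -800) → (9, 1) − 0.1·(14416, -800) = (-1432.6, 81)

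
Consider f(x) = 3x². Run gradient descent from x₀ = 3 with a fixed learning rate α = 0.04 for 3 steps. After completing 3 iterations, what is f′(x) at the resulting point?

7.901568

f′(x) = 6x
x₁ = 3 − 0.04·18 = 2.28
x₂ = 2.28 − 0.04·13.68 = 1.7328
x₃ = 1.7328 − 0.04·10.3968 = 1.316928
f′(x) at (1.316928) = 7.901568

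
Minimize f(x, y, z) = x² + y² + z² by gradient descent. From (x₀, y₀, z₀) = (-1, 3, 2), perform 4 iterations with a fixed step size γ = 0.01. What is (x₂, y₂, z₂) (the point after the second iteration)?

∇f = (2x, 2y, 2z)
Step 1: at (-1, 3, 2), ∇f = (-2, 6, 4) → (-1, 3, 2) − 0.01·(-2, 6, 4) = (-0.98, 2.94, 1.96)
Step 2: at (-0.98, 2.94, 1.96), ∇f = (-1.96, 5.88, 3.92) → (-0.98, 2.94, 1.96) − 0.01·(-1.96, 5.88, 3.92) = (-0.9604, 2.8812, 1.9208)

(-0.9604, 2.8812, 1.9208)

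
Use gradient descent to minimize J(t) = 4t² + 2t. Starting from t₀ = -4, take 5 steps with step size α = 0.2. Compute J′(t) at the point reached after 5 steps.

J′(t) = 8t + 2
t₁ = -4 − 0.2·(-30) = 2
t₂ = 2 − 0.2·18 = -1.6
t₃ = -1.6 − 0.2·(-10.8) = 0.56
t₄ = 0.56 − 0.2·6.48 = -0.736
t₅ = -0.736 − 0.2·(-3.888) = 0.0416
J′(t) at (0.0416) = 2.3328

2.3328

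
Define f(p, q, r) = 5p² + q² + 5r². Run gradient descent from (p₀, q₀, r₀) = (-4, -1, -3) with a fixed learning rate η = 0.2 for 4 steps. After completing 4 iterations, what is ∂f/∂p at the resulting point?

-40

∇f = (10p, 2q, 10r)
Step 1: at (-4, -1, -3), ∇f = (-40, -2, -30) → (-4, -1, -3) − 0.2·(-40, -2, -30) = (4, -0.6, 3)
Step 2: at (4, -0.6, 3), ∇f = (40, -1.2, 30) → (4, -0.6, 3) − 0.2·(40, -1.2, 30) = (-4, -0.36, -3)
Step 3: at (-4, -0.36, -3), ∇f = (-40, -0.72, -30) → (-4, -0.36, -3) − 0.2·(-40, -0.72, -30) = (4, -0.216, 3)
Step 4: at (4, -0.216, 3), ∇f = (40, -0.432, 30) → (4, -0.216, 3) − 0.2·(40, -0.432, 30) = (-4, -0.1296, -3)
∂f/∂p at (-4, -0.1296, -3) = -40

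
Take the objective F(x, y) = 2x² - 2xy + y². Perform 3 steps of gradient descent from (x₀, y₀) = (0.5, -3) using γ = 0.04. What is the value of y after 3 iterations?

∇F = (4x - 2y, -2x + 2y)
Step 1: at (0.5, -3), ∇F = (8, -7) → (0.5, -3) − 0.04·(8, -7) = (0.18, -2.72)
Step 2: at (0.18, -2.72), ∇F = (6.16, -5.8) → (0.18, -2.72) − 0.04·(6.16, -5.8) = (-0.0664, -2.488)
Step 3: at (-0.0664, -2.488), ∇F = (4.7104, -4.8432) → (-0.0664, -2.488) − 0.04·(4.7104, -4.8432) = (-0.254816, -2.294272)
y = -2.294272

-2.294272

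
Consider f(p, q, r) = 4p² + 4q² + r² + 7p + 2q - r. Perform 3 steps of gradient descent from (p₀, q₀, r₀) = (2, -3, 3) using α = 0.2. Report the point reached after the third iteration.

(-1.496, 0.344, 1.04)

∇f = (8p + 7, 8q + 2, 2r - 1)
Step 1: at (2, -3, 3), ∇f = (23, -22, 5) → (2, -3, 3) − 0.2·(23, -22, 5) = (-2.6, 1.4, 2)
Step 2: at (-2.6, 1.4, 2), ∇f = (-13.8, 13.2, 3) → (-2.6, 1.4, 2) − 0.2·(-13.8, 13.2, 3) = (0.16, -1.24, 1.4)
Step 3: at (0.16, -1.24, 1.4), ∇f = (8.28, -7.92, 1.8) → (0.16, -1.24, 1.4) − 0.2·(8.28, -7.92, 1.8) = (-1.496, 0.344, 1.04)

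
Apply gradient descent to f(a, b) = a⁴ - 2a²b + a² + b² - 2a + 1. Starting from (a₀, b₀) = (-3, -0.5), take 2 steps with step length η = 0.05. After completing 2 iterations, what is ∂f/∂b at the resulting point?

-12.82727328

∇f = (4a³ - 4ab + 2a - 2, -2a² + 2b)
Step 1: at (-3, -0.5), ∇f = (-122, -19) → (-3, -0.5) − 0.05·(-122, -19) = (3.1, 0.45)
Step 2: at (3.1, 0.45), ∇f = (117.784, -18.32) → (3.1, 0.45) − 0.05·(117.784, -18.32) = (-2.7892, 1.366)
∂f/∂b at (-2.7892, 1.366) = -12.82727328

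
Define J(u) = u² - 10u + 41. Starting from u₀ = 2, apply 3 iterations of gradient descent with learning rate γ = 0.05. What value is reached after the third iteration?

2.813

J′(u) = 2u - 10
Step 1: J′(2) = -6; u₁ = 2 − 0.05·(-6) = 2.3
Step 2: J′(2.3) = -5.4; u₂ = 2.3 − 0.05·(-5.4) = 2.57
Step 3: J′(2.57) = -4.86; u₃ = 2.57 − 0.05·(-4.86) = 2.813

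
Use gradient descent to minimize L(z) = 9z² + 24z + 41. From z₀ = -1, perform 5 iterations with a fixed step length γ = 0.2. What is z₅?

L′(z) = 18z + 24
Step 1: L′(-1) = 6; z₁ = -1 − 0.2·6 = -2.2
Step 2: L′(-2.2) = -15.6; z₂ = -2.2 − 0.2·(-15.6) = 0.92
Step 3: L′(0.92) = 40.56; z₃ = 0.92 − 0.2·40.56 = -7.192
Step 4: L′(-7.192) = -105.456; z₄ = -7.192 − 0.2·(-105.456) = 13.8992
Step 5: L′(13.8992) = 274.1856; z₅ = 13.8992 − 0.2·274.1856 = -40.93792

-40.93792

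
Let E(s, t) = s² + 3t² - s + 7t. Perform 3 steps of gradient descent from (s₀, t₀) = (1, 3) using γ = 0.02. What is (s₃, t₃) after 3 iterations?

∇E = (2s - 1, 6t + 7)
Step 1: at (1, 3), ∇E = (1, 25) → (1, 3) − 0.02·(1, 25) = (0.98, 2.5)
Step 2: at (0.98, 2.5), ∇E = (0.96, 22) → (0.98, 2.5) − 0.02·(0.96, 22) = (0.9608, 2.06)
Step 3: at (0.9608, 2.06), ∇E = (0.9216, 19.36) → (0.9608, 2.06) − 0.02·(0.9216, 19.36) = (0.942368, 1.6728)

(0.942368, 1.6728)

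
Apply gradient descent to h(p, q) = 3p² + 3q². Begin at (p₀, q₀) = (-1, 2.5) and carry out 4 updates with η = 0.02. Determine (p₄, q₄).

∇h = (6p, 6q)
(p₁, q₁) = (-1, 2.5) − 0.02·(-6, 15) = (-0.88, 2.2)
(p₂, q₂) = (-0.88, 2.2) − 0.02·(-5.28, 13.2) = (-0.7744, 1.936)
(p₃, q₃) = (-0.7744, 1.936) − 0.02·(-4.6464, 11.616) = (-0.681472, 1.70368)
(p₄, q₄) = (-0.681472, 1.70368) − 0.02·(-4.088832, 10.22208) = (-0.59969536, 1.4992384)

(-0.59969536, 1.4992384)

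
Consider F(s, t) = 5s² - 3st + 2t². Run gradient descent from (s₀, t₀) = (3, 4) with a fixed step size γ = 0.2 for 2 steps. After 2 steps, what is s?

2.16

∇F = (10s - 3t, -3s + 4t)
(s₁, t₁) = (3, 4) − 0.2·(18, 7) = (-0.6, 2.6)
(s₂, t₂) = (-0.6, 2.6) − 0.2·(-13.8, 12.2) = (2.16, 0.16)
s = 2.16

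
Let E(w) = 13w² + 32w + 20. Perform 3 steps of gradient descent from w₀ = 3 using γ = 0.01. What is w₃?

0.48364

E′(w) = 26w + 32
w₁ = 3 − 0.01·110 = 1.9
w₂ = 1.9 − 0.01·81.4 = 1.086
w₃ = 1.086 − 0.01·60.236 = 0.48364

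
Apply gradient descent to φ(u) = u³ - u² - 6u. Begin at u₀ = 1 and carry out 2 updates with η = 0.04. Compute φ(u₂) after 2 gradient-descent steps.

φ′(u) = 3u² - 2u - 6
u₁ = 1 − 0.04·(-5) = 1.2
u₂ = 1.2 − 0.04·(-4.08) = 1.3632
φ(1.3632) = -7.504260268032

-7.504260268032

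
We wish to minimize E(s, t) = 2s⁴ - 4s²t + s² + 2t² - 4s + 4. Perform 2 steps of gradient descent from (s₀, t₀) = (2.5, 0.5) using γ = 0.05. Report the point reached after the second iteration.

∇E = (8s³ - 8st + 2s - 4, -4s² + 4t)
Step 1: at (2.5, 0.5), ∇E = (116, -23) → (2.5, 0.5) − 0.05·(116, -23) = (-3.3, 1.65)
Step 2: at (-3.3, 1.65), ∇E = (-254.536, -36.96) → (-3.3, 1.65) − 0.05·(-254.536, -36.96) = (9.4268, 3.498)

(9.4268, 3.498)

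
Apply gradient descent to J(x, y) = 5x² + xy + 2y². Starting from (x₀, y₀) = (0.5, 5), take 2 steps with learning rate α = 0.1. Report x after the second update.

∇J = (10x + y, x + 4y)
Step 1: at (0.5, 5), ∇J = (10, 20.5) → (0.5, 5) − 0.1·(10, 20.5) = (-0.5, 2.95)
Step 2: at (-0.5, 2.95), ∇J = (-2.05, 11.3) → (-0.5, 2.95) − 0.1·(-2.05, 11.3) = (-0.295, 1.82)
x = -0.295

-0.295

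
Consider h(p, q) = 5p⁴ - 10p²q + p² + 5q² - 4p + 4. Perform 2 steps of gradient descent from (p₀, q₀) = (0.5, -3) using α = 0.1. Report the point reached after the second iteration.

∇h = (20p³ - 20pq + 2p - 4, -10p² + 10q)
Step 1: at (0.5, -3), ∇h = (29.5, -32.5) → (0.5, -3) − 0.1·(29.5, -32.5) = (-2.45, 0.25)
Step 2: at (-2.45, 0.25), ∇h = (-290.7725, -57.525) → (-2.45, 0.25) − 0.1·(-290.7725, -57.525) = (26.62725, 6.0025)

(26.62725, 6.0025)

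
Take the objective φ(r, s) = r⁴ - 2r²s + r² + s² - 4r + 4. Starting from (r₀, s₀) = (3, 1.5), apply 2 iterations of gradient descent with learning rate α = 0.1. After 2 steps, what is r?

83.3312

∇φ = (4r³ - 4rs + 2r - 4, -2r² + 2s)
(r₁, s₁) = (3, 1.5) − 0.1·(92, -15) = (-6.2, 3)
(r₂, s₂) = (-6.2, 3) − 0.1·(-895.312, -70.88) = (83.3312, 10.088)
r = 83.3312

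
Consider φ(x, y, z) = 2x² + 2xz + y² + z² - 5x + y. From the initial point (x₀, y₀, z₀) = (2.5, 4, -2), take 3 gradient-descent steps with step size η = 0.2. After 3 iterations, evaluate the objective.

-5.529664

∇φ = (4x + 2z - 5, 2y + 1, 2x + 2z)
(x₁, y₁, z₁) = (2.5, 4, -2) − 0.2·(1, 9, 1) = (2.3, 2.2, -2.2)
(x₂, y₂, z₂) = (2.3, 2.2, -2.2) − 0.2·(-0.2, 5.4, 0.2) = (2.34, 1.12, -2.24)
(x₃, y₃, z₃) = (2.34, 1.12, -2.24) − 0.2·(-0.12, 3.24, 0.2) = (2.364, 0.472, -2.28)
φ(2.364, 0.472, -2.28) = -5.529664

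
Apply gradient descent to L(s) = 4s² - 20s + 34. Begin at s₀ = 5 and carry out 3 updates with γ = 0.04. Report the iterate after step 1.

L′(s) = 8s - 20
Step 1: L′(5) = 20; s₁ = 5 − 0.04·20 = 4.2

4.2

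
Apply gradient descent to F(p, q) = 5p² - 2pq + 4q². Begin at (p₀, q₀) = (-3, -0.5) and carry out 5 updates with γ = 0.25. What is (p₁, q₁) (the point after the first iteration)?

(4.25, -1)

∇F = (10p - 2q, -2p + 8q)
(p₁, q₁) = (-3, -0.5) − 0.25·(-29, 2) = (4.25, -1)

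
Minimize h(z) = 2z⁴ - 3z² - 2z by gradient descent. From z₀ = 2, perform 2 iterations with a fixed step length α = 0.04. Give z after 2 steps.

h′(z) = 8z³ - 6z - 2
z₁ = 2 − 0.04·50 = 0
z₂ = 0 − 0.04·(-2) = 0.08

0.08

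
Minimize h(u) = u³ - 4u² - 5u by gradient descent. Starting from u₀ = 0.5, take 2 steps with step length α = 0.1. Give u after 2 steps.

2.3583125

h′(u) = 3u² - 8u - 5
Step 1: h′(0.5) = -8.25; u₁ = 0.5 − 0.1·(-8.25) = 1.325
Step 2: h′(1.325) = -10.333125; u₂ = 1.325 − 0.1·(-10.333125) = 2.3583125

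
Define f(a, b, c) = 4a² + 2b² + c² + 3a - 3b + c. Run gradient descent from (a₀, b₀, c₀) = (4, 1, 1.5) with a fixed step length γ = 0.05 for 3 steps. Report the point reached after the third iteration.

∇f = (8a + 3, 4b - 3, 2c + 1)
(a₁, b₁, c₁) = (4, 1, 1.5) − 0.05·(35, 1, 4) = (2.25, 0.95, 1.3)
(a₂, b₂, c₂) = (2.25, 0.95, 1.3) − 0.05·(21, 0.8, 3.6) = (1.2, 0.91, 1.12)
(a₃, b₃, c₃) = (1.2, 0.91, 1.12) − 0.05·(12.6, 0.64, 3.24) = (0.57, 0.878, 0.958)

(0.57, 0.878, 0.958)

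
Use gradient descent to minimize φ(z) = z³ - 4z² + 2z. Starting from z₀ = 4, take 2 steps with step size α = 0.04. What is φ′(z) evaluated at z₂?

4.591063867392

φ′(z) = 3z² - 8z + 2
z₁ = 4 − 0.04·18 = 3.28
z₂ = 3.28 − 0.04·8.0352 = 2.958592
φ′(z) at (2.958592) = 4.591063867392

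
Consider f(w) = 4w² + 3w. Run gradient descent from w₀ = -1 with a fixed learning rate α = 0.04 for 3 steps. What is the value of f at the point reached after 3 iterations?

f′(w) = 8w + 3
w₁ = -1 − 0.04·(-5) = -0.8
w₂ = -0.8 − 0.04·(-3.4) = -0.664
w₃ = -0.664 − 0.04·(-2.312) = -0.57152
f(-0.57152) = -0.4080195584

-0.4080195584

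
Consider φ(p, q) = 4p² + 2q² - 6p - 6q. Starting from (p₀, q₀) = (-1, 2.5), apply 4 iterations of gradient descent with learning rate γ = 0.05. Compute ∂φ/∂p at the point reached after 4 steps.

-1.8144

∇φ = (8p - 6, 4q - 6)
Step 1: at (-1, 2.5), ∇φ = (-14, 4) → (-1, 2.5) − 0.05·(-14, 4) = (-0.3, 2.3)
Step 2: at (-0.3, 2.3), ∇φ = (-8.4, 3.2) → (-0.3, 2.3) − 0.05·(-8.4, 3.2) = (0.12, 2.14)
Step 3: at (0.12, 2.14), ∇φ = (-5.04, 2.56) → (0.12, 2.14) − 0.05·(-5.04, 2.56) = (0.372, 2.012)
Step 4: at (0.372, 2.012), ∇φ = (-3.024, 2.048) → (0.372, 2.012) − 0.05·(-3.024, 2.048) = (0.5232, 1.9096)
∂φ/∂p at (0.5232, 1.9096) = -1.8144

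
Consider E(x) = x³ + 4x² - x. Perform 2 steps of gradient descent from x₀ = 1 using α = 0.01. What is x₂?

0.8137

E′(x) = 3x² + 8x - 1
Step 1: E′(1) = 10; x₁ = 1 − 0.01·10 = 0.9
Step 2: E′(0.9) = 8.63; x₂ = 0.9 − 0.01·8.63 = 0.8137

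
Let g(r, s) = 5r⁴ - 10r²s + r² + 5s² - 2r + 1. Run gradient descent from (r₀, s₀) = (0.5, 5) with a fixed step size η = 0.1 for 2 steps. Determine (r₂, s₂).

∇g = (20r³ - 20rs + 2r - 2, -10r² + 10s)
(r₁, s₁) = (0.5, 5) − 0.1·(-48.5, 47.5) = (5.35, 0.25)
(r₂, s₂) = (5.35, 0.25) − 0.1·(3044.5575, -283.725) = (-299.10575, 28.6225)

(-299.10575, 28.6225)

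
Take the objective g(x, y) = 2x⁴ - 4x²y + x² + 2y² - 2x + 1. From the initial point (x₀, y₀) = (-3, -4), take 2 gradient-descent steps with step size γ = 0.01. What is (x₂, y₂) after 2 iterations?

∇g = (8x³ - 8xy + 2x - 2, -4x² + 4y)
Step 1: at (-3, -4), ∇g = (-320, -52) → (-3, -4) − 0.01·(-320, -52) = (0.2, -3.48)
Step 2: at (0.2, -3.48), ∇g = (4.032, -14.08) → (0.2, -3.48) − 0.01·(4.032, -14.08) = (0.15968, -3.3392)

(0.15968, -3.3392)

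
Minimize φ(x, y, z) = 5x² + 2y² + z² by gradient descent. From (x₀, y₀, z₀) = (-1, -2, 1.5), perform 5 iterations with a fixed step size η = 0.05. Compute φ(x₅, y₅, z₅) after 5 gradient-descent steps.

1.648402761925

∇φ = (10x, 4y, 2z)
(x₁, y₁, z₁) = (-1, -2, 1.5) − 0.05·(-10, -8, 3) = (-0.5, -1.6, 1.35)
(x₂, y₂, z₂) = (-0.5, -1.6, 1.35) − 0.05·(-5, -6.4, 2.7) = (-0.25, -1.28, 1.215)
(x₃, y₃, z₃) = (-0.25, -1.28, 1.215) − 0.05·(-2.5, -5.12, 2.43) = (-0.125, -1.024, 1.0935)
(x₄, y₄, z₄) = (-0.125, -1.024, 1.0935) − 0.05·(-1.25, -4.096, 2.187) = (-0.0625, -0.8192, 0.98415)
(x₅, y₅, z₅) = (-0.0625, -0.8192, 0.98415) − 0.05·(-0.625, -3.2768, 1.9683) = (-0.03125, -0.65536, 0.885735)
φ(-0.03125, -0.65536, 0.885735) = 1.648402761925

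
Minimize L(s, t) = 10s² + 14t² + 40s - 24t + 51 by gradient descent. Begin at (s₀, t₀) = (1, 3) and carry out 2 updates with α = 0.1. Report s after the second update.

∇L = (20s + 40, 28t - 24)
(s₁, t₁) = (1, 3) − 0.1·(60, 60) = (-5, -3)
(s₂, t₂) = (-5, -3) − 0.1·(-60, -108) = (1, 7.8)
s = 1

1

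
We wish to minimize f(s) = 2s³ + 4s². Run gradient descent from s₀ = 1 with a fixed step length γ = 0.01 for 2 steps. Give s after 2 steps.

0.746824

f′(s) = 6s² + 8s
s₁ = 1 − 0.01·14 = 0.86
s₂ = 0.86 − 0.01·11.3176 = 0.746824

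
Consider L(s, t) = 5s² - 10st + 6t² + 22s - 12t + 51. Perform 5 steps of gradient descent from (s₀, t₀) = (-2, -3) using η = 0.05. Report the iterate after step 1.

(-3.6, -1.6)

∇L = (10s - 10t + 22, -10s + 12t - 12)
Step 1: at (-2, -3), ∇L = (32, -28) → (-2, -3) − 0.05·(32, -28) = (-3.6, -1.6)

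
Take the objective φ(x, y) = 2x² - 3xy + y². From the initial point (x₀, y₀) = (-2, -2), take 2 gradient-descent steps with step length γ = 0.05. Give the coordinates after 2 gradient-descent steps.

(-1.835, -2.175)

∇φ = (4x - 3y, -3x + 2y)
Step 1: at (-2, -2), ∇φ = (-2, 2) → (-2, -2) − 0.05·(-2, 2) = (-1.9, -2.1)
Step 2: at (-1.9, -2.1), ∇φ = (-1.3, 1.5) → (-1.9, -2.1) − 0.05·(-1.3, 1.5) = (-1.835, -2.175)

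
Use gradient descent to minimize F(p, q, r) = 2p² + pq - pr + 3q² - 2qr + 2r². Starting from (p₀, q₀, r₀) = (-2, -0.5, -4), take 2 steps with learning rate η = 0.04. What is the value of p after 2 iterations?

∇F = (4p + q - r, p + 6q - 2r, -p - 2q + 4r)
Step 1: at (-2, -0.5, -4), ∇F = (-4.5, 3, -13) → (-2, -0.5, -4) − 0.04·(-4.5, 3, -13) = (-1.82, -0.62, -3.48)
Step 2: at (-1.82, -0.62, -3.48), ∇F = (-4.42, 1.42, -10.86) → (-1.82, -0.62, -3.48) − 0.04·(-4.42, 1.42, -10.86) = (-1.6432, -0.6768, -3.0456)
p = -1.6432

-1.6432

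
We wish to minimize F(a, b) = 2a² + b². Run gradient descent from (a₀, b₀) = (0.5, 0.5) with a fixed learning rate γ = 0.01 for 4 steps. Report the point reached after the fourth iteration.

(0.42467328, 0.46118408)

∇F = (4a, 2b)
(a₁, b₁) = (0.5, 0.5) − 0.01·(2, 1) = (0.48, 0.49)
(a₂, b₂) = (0.48, 0.49) − 0.01·(1.92, 0.98) = (0.4608, 0.4802)
(a₃, b₃) = (0.4608, 0.4802) − 0.01·(1.8432, 0.9604) = (0.442368, 0.470596)
(a₄, b₄) = (0.442368, 0.470596) − 0.01·(1.769472, 0.941192) = (0.42467328, 0.46118408)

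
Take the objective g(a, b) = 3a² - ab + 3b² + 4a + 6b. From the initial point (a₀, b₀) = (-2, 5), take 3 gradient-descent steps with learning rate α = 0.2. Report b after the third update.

-1.376

∇g = (6a - b + 4, -a + 6b + 6)
Step 1: at (-2, 5), ∇g = (-13, 38) → (-2, 5) − 0.2·(-13, 38) = (0.6, -2.6)
Step 2: at (0.6, -2.6), ∇g = (10.2, -10.2) → (0.6, -2.6) − 0.2·(10.2, -10.2) = (-1.44, -0.56)
Step 3: at (-1.44, -0.56), ∇g = (-4.08, 4.08) → (-1.44, -0.56) − 0.2·(-4.08, 4.08) = (-0.624, -1.376)
b = -1.376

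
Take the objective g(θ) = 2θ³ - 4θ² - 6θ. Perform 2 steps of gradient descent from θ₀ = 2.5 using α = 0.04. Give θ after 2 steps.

1.934016

g′(θ) = 6θ² - 8θ - 6
Step 1: g′(2.5) = 11.5; θ₁ = 2.5 − 0.04·11.5 = 2.04
Step 2: g′(2.04) = 2.6496; θ₂ = 2.04 − 0.04·2.6496 = 1.934016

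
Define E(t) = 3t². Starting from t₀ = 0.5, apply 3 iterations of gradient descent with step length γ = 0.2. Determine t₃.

-0.004

E′(t) = 6t
Step 1: E′(0.5) = 3; t₁ = 0.5 − 0.2·3 = -0.1
Step 2: E′(-0.1) = -0.6; t₂ = -0.1 − 0.2·(-0.6) = 0.02
Step 3: E′(0.02) = 0.12; t₃ = 0.02 − 0.2·0.12 = -0.004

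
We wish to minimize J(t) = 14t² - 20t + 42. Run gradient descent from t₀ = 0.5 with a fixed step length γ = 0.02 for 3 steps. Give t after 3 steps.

0.696032

J′(t) = 28t - 20
Step 1: J′(0.5) = -6; t₁ = 0.5 − 0.02·(-6) = 0.62
Step 2: J′(0.62) = -2.64; t₂ = 0.62 − 0.02·(-2.64) = 0.6728
Step 3: J′(0.6728) = -1.1616; t₃ = 0.6728 − 0.02·(-1.1616) = 0.696032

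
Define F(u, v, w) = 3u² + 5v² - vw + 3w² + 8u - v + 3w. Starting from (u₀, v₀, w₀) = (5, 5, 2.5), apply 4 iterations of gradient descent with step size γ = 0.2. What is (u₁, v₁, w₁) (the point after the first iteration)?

∇F = (6u + 8, 10v - w - 1, -v + 6w + 3)
(u₁, v₁, w₁) = (5, 5, 2.5) − 0.2·(38, 46.5, 13) = (-2.6, -4.3, -0.1)

(-2.6, -4.3, -0.1)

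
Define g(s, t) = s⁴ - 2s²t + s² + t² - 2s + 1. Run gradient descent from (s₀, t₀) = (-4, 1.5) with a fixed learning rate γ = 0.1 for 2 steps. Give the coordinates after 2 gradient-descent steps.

∇g = (4s³ - 4st + 2s - 2, -2s² + 2t)
Step 1: at (-4, 1.5), ∇g = (-242, -29) → (-4, 1.5) − 0.1·(-242, -29) = (20.2, 4.4)
Step 2: at (20.2, 4.4), ∇g = (32652.512, -807.28) → (20.2, 4.4) − 0.1·(32652.512, -807.28) = (-3245.0512, 85.128)

(-3245.0512, 85.128)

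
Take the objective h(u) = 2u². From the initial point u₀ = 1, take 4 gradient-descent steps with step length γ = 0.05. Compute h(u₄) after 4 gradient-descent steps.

h′(u) = 4u
u₁ = 1 − 0.05·4 = 0.8
u₂ = 0.8 − 0.05·3.2 = 0.64
u₃ = 0.64 − 0.05·2.56 = 0.512
u₄ = 0.512 − 0.05·2.048 = 0.4096
h(0.4096) = 0.33554432

0.33554432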